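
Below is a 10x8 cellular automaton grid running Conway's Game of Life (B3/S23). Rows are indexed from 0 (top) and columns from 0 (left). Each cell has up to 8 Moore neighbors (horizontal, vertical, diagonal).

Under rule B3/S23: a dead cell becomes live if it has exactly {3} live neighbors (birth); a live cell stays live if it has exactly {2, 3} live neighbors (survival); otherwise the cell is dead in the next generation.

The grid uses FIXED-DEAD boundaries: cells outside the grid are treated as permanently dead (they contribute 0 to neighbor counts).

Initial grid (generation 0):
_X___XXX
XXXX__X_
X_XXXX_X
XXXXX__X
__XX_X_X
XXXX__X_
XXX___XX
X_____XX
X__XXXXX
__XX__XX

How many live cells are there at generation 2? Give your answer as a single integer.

Answer: 18

Derivation:
Simulating step by step:
Generation 0 (given above): 48 live cells
Generation 1: 28 live cells
XX___XXX
X_______
_____X_X
X______X
_____X_X
X___XX__
___X_X__
X_XXX___
_XXXX___
__XX___X
Generation 2: 18 live cells
XX____X_
XX___X_X
______X_
_______X
____XX__
_____X__
_XX__X__
_____X__
________
_X__X___
Population at generation 2: 18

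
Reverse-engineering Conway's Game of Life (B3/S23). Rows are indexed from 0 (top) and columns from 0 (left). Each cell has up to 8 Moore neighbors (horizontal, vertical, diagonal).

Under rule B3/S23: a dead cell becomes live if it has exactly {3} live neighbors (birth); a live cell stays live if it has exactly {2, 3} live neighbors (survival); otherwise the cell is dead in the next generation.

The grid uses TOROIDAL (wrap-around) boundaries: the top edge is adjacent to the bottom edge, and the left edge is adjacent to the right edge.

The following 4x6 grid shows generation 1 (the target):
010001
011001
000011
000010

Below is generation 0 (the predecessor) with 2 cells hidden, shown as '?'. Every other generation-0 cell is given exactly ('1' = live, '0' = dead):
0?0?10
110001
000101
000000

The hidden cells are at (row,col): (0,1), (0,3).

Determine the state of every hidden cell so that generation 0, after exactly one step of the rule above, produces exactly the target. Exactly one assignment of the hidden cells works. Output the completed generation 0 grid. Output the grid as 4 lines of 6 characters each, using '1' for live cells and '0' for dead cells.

Hidden generation-0 cells (in order): (0,1), (0,3).
A hidden cell only influences target cells in its own 3x3 neighborhood. Try each of the 2^2 = 4 assignments, step the completed generation 0 forward once under B3/S23, and compare with the target:
  (0,1)=0 (0,3)=0 -> step gives (0,0)='1' but target has '0' -> reject
  (0,1)=0 (0,3)=1 -> step gives (0,0)='1' but target has '0' -> reject
  (0,1)=1 (0,3)=0 -> step reproduces the target at every cell -> ACCEPT
  (0,1)=1 (0,3)=1 -> step gives (0,2)='1' but target has '0' -> reject
Unique solution: (0,1)=live, (0,3)=dead.
Check: live-neighbor counts of every cell in the completed generation 0:
422113
423243
422032
212232
Applying B3/S23 to generation 0 with these counts gives:
010001
011001
000011
000010
which matches the target exactly.

Answer: 010010
110001
000101
000000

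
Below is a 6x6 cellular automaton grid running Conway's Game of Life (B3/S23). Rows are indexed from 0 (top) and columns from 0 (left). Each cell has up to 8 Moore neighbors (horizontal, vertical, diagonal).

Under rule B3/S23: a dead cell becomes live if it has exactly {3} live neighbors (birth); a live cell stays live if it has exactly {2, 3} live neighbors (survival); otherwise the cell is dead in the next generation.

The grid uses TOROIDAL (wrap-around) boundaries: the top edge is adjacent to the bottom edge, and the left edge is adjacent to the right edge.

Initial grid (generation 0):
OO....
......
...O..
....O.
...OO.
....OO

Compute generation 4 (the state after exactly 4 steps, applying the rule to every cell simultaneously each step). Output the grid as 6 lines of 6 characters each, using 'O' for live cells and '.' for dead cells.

Answer: ......
......
......
......
......
......

Derivation:
Simulating step by step:
Generation 0 (given above): 8 live cells
Generation 1: 8 live cells
O....O
......
......
....O.
...O..
O..OOO
Generation 2: 4 live cells
O.....
......
......
......
...O..
O..O..
Generation 3: 0 live cells
......
......
......
......
......
......
Generation 4: 0 live cells
(generation 4 grid is the final answer)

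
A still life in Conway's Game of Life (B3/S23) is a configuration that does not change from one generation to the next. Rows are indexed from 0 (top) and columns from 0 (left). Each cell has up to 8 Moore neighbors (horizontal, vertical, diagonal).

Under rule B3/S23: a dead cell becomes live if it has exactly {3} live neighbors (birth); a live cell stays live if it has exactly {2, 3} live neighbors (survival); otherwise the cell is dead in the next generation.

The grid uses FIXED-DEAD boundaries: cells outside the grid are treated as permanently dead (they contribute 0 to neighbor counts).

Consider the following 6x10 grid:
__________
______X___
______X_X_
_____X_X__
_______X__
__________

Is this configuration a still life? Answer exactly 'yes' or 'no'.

Compute generation 1 and compare to generation 0 (given above):
Generation 1:
__________
_______X__
_____XX___
_______XX_
______X___
__________
Cell (1,6) differs: gen0=1 vs gen1=0 -> NOT a still life.

Answer: no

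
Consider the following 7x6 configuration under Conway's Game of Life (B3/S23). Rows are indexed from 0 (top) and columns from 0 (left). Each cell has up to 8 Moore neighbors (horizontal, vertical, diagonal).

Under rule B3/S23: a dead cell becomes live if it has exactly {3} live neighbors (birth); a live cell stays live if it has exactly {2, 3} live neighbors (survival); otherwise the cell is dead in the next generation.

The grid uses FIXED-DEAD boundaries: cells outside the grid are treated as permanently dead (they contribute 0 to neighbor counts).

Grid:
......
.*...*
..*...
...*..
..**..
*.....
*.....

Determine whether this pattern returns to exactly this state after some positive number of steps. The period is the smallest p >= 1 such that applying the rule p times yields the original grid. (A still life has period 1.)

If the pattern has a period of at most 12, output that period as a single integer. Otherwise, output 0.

Simulating and comparing each generation to the original:
Gen 0 (original, given above): 8 live cells
Gen 1: 5 live cells, differs from original
Gen 2: 4 live cells, differs from original
Gen 3: 6 live cells, differs from original
Gen 4: 6 live cells, differs from original
Gen 5: 6 live cells, differs from original
Gen 6: 6 live cells, differs from original
Gen 7: 6 live cells, differs from original
Gen 8: 6 live cells, differs from original
Gen 9: 6 live cells, differs from original
Gen 10: 6 live cells, differs from original
Gen 11: 6 live cells, differs from original
Gen 12: 6 live cells, differs from original
No period found within 12 steps.

Answer: 0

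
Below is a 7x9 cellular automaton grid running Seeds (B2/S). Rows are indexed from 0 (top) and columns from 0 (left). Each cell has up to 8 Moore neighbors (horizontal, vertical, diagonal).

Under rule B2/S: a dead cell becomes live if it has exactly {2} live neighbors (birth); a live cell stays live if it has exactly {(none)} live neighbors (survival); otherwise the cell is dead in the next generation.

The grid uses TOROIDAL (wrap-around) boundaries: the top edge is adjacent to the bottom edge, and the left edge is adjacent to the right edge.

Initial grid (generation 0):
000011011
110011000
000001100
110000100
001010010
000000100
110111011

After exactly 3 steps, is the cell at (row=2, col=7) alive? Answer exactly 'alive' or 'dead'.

Simulating step by step:
Generation 0 (given above): 24 live cells
Generation 1: 12 live cells
000000000
000100000
001000011
001110001
100100001
000000000
001000000
Generation 2: 14 live cells
001100000
001000011
110000000
000000000
010000010
111100001
000000000
Generation 3: 11 live cells
010000011
000000000
001000010
001000001
000100000
000000010
000010001

Cell (2,7) at generation 3: 1 -> alive

Answer: alive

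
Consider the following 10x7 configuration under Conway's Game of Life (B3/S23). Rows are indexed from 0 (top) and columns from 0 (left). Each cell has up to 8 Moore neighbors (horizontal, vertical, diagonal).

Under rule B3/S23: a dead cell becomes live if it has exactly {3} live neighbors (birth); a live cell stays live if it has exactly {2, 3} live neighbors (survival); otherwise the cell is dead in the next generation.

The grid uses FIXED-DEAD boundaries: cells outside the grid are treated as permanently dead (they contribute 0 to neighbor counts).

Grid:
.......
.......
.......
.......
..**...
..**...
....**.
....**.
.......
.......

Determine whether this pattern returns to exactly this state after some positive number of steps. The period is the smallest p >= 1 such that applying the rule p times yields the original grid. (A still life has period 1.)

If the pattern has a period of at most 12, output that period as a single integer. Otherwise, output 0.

Simulating and comparing each generation to the original:
Gen 0 (original, given above): 8 live cells
Gen 1: 6 live cells, differs from original
Gen 2: 8 live cells, MATCHES original -> period = 2

Answer: 2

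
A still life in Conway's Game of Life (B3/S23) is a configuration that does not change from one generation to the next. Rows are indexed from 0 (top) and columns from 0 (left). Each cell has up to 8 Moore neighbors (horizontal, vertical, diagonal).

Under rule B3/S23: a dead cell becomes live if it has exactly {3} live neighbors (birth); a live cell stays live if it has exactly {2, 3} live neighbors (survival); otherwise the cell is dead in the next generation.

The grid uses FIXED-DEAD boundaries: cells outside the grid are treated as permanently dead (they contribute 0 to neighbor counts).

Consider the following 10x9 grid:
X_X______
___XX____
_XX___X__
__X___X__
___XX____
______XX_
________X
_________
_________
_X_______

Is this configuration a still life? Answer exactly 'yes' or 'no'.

Compute generation 1 and compare to generation 0 (given above):
Generation 1:
___X_____
___X_____
_XX__X___
_XX__X___
___X_XXX_
_______X_
_______X_
_________
_________
_________
Cell (0,0) differs: gen0=1 vs gen1=0 -> NOT a still life.

Answer: no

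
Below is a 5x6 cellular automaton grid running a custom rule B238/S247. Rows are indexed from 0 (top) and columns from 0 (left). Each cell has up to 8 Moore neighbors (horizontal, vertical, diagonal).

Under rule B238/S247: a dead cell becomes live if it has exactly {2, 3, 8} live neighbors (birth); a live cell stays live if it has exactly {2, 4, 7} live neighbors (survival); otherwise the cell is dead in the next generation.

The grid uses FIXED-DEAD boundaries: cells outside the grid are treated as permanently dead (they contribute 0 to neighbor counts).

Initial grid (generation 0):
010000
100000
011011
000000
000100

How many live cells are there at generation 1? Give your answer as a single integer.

Answer: 14

Derivation:
Simulating step by step:
Generation 0 (given above): 7 live cells
Generation 1: 14 live cells
100000
101111
110100
011111
000000
Population at generation 1: 14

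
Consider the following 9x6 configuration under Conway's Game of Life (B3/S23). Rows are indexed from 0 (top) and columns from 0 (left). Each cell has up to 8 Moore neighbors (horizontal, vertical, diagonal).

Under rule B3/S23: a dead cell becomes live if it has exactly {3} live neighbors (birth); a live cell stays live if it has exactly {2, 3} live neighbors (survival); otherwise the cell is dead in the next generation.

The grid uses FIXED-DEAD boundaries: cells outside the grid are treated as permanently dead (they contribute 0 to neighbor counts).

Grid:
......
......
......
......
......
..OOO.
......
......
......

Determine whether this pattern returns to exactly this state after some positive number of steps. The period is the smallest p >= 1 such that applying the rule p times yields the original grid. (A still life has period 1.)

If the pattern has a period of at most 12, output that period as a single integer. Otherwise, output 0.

Answer: 2

Derivation:
Simulating and comparing each generation to the original:
Gen 0 (original, given above): 3 live cells
Gen 1: 3 live cells, differs from original
Gen 2: 3 live cells, MATCHES original -> period = 2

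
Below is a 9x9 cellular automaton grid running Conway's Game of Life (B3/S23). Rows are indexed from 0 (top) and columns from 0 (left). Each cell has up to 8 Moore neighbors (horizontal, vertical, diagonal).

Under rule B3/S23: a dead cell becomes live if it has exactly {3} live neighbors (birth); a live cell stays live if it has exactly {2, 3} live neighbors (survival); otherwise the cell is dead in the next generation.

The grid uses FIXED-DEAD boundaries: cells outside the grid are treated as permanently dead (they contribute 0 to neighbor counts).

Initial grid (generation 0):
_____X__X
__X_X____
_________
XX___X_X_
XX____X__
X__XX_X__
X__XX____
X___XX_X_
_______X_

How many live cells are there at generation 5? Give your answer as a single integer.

Simulating step by step:
Generation 0 (given above): 23 live cells
Generation 1: 20 live cells
_________
_________
_X_______
XX____X__
__X_X_XX_
X_XXX____
XX____X__
___XXXX__
______X__
Generation 2: 26 live cells
_________
_________
XX_______
XXX__XXX_
X_X_X_XX_
X_X_X_XX_
XX____X__
____X_XX_
____X_X__
Generation 3: 20 live cells
_________
_________
X_X___X__
__XX_X_X_
X_X_X___X
X_X______
XX_X_____
______XX_
______XX_
Generation 4: 20 live cells
_________
_________
_XXX__X__
__X_XXXX_
__X_X____
X_X______
XXX______
______XX_
______XX_
Generation 5: 22 live cells
_________
__X______
_XXXX_XX_
____X_XX_
__X_X_X__
X_X______
X_X______
_X____XX_
______XX_
Population at generation 5: 22

Answer: 22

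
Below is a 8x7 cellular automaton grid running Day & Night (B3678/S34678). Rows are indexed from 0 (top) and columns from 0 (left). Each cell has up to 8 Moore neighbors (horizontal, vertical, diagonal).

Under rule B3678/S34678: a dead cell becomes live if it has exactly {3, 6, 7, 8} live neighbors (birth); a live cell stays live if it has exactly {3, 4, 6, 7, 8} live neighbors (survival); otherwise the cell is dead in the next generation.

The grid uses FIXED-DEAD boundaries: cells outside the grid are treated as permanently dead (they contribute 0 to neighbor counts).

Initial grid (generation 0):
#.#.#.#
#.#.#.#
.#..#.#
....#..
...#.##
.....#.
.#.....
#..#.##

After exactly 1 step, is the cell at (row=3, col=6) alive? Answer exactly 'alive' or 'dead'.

Simulating step by step:
Generation 0 (given above): 21 live cells
Generation 1: 10 live cells
.......
.....#.
.......
...##.#
.....#.
....#.#
....###
.......

Cell (3,6) at generation 1: 1 -> alive

Answer: alive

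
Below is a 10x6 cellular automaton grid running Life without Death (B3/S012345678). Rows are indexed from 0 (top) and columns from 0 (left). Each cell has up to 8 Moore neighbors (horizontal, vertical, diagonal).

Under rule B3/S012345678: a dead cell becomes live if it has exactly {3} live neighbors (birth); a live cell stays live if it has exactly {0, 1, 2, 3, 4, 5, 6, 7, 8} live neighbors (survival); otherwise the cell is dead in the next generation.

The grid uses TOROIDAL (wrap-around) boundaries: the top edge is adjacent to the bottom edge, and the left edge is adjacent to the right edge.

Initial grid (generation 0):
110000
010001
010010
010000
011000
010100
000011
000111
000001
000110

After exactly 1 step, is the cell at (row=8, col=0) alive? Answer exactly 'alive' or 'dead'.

Answer: dead

Derivation:
Simulating step by step:
Generation 0 (given above): 19 live cells
Generation 1: 33 live cells
111011
011001
011010
110000
111000
110110
101011
100111
000001
100111

Cell (8,0) at generation 1: 0 -> dead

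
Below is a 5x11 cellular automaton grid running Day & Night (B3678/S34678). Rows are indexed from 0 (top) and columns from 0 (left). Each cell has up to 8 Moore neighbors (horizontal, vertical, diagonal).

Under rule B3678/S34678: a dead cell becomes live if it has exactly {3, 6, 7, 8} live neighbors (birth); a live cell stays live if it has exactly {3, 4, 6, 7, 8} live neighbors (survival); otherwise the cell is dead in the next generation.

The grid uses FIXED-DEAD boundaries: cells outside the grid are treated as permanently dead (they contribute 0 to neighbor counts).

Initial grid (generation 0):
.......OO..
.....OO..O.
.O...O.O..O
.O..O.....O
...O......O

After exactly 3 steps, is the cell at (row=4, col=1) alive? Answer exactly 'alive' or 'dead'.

Answer: dead

Derivation:
Simulating step by step:
Generation 0 (given above): 14 live cells
Generation 1: 7 live cells
......O....
......O....
....OO...O.
..O......O.
...........
Generation 2: 0 live cells
...........
...........
...........
...........
...........
Generation 3: 0 live cells
...........
...........
...........
...........
...........

Cell (4,1) at generation 3: 0 -> dead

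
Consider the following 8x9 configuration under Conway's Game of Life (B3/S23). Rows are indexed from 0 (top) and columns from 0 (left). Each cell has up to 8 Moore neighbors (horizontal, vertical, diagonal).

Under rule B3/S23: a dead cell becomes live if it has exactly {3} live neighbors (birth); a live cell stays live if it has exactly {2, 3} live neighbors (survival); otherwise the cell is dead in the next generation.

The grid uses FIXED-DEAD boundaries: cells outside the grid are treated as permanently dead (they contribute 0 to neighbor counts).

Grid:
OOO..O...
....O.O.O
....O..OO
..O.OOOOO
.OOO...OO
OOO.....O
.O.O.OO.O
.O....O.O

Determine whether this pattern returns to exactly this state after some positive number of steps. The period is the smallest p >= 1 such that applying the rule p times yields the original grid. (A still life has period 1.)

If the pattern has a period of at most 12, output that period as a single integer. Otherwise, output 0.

Simulating and comparing each generation to the original:
Gen 0 (original, given above): 33 live cells
Gen 1: 25 live cells, differs from original
Gen 2: 16 live cells, differs from original
Gen 3: 16 live cells, differs from original
Gen 4: 15 live cells, differs from original
Gen 5: 17 live cells, differs from original
Gen 6: 19 live cells, differs from original
Gen 7: 20 live cells, differs from original
Gen 8: 25 live cells, differs from original
Gen 9: 22 live cells, differs from original
Gen 10: 27 live cells, differs from original
Gen 11: 22 live cells, differs from original
Gen 12: 20 live cells, differs from original
No period found within 12 steps.

Answer: 0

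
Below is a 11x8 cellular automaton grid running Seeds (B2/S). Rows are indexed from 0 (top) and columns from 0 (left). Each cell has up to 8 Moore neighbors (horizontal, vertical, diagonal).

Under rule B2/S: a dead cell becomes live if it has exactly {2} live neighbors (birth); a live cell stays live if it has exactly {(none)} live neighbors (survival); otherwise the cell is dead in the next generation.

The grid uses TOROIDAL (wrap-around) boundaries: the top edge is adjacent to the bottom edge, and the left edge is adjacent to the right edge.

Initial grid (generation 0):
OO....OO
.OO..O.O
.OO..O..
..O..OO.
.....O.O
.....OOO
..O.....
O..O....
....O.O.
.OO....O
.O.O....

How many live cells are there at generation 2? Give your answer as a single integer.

Simulating step by step:
Generation 0 (given above): 29 live cells
Generation 1: 26 live cells
...OOO..
...OO...
.......O
O..O...O
O.......
O...O...
OO.OOO..
.OO.OO.O
.....O..
....OOO.
........
Generation 2: 14 live cells
..O.....
..O...O.
..O...O.
.O....O.
...OO...
..O.....
........
........
OOO....O
........
........
Population at generation 2: 14

Answer: 14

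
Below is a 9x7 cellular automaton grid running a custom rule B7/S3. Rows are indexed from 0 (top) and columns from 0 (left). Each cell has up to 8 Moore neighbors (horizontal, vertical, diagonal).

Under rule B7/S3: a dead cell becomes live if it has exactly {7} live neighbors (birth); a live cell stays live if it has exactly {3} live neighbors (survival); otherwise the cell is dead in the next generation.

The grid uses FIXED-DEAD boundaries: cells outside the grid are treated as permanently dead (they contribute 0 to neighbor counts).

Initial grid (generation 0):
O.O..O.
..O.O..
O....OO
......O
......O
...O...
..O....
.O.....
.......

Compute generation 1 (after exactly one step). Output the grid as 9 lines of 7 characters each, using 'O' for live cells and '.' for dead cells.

Answer: .......
.......
.....O.
......O
.......
.......
.......
.......
.......

Derivation:
Simulating step by step:
Generation 0 (given above): 13 live cells
Generation 1: 2 live cells
(generation 1 grid is the final answer)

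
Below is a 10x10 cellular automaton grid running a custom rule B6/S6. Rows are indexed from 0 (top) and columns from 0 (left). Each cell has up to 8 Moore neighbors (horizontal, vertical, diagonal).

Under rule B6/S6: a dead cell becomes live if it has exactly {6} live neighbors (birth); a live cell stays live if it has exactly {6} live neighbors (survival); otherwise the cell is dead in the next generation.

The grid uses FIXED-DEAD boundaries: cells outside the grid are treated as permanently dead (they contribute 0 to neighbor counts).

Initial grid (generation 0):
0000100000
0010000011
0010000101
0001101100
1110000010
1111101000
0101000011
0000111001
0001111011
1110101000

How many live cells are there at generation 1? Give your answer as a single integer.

Simulating step by step:
Generation 0 (given above): 40 live cells
Generation 1: 3 live cells
0000000000
0000000000
0000000000
0000000000
0001000000
0110000000
0000000000
0000000000
0000000000
0000000000
Population at generation 1: 3

Answer: 3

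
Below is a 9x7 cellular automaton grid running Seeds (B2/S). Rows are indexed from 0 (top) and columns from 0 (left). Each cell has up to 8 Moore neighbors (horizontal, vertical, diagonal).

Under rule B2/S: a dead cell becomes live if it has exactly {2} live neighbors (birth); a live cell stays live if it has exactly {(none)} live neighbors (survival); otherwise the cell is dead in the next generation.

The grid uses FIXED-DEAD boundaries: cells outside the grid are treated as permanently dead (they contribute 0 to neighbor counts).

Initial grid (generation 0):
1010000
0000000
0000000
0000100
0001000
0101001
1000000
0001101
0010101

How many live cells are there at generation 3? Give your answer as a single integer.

Simulating step by step:
Generation 0 (given above): 14 live cells
Generation 1: 10 live cells
0100000
0100000
0000000
0001000
0000010
1000100
0100001
0110000
0000000
Generation 2: 14 live cells
1010000
1010000
0010000
0000100
0001000
0100001
0001010
1000000
0110000
Generation 3: 15 live cells
0001000
0000000
0000000
0010000
0010110
0001010
1110101
0001100
1000000
Population at generation 3: 15

Answer: 15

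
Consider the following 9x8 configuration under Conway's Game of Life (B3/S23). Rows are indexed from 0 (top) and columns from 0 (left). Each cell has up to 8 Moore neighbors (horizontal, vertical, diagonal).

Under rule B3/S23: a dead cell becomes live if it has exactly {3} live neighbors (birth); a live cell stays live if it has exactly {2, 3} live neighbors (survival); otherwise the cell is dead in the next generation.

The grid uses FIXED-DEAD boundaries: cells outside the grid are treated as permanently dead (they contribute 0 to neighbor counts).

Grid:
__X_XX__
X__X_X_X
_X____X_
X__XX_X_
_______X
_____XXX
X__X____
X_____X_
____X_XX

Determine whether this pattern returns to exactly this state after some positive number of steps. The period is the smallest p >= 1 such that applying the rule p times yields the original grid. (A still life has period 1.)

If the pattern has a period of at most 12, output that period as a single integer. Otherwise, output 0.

Answer: 0

Derivation:
Simulating and comparing each generation to the original:
Gen 0 (original, given above): 24 live cells
Gen 1: 29 live cells, differs from original
Gen 2: 19 live cells, differs from original
Gen 3: 21 live cells, differs from original
Gen 4: 17 live cells, differs from original
Gen 5: 24 live cells, differs from original
Gen 6: 18 live cells, differs from original
Gen 7: 17 live cells, differs from original
Gen 8: 18 live cells, differs from original
Gen 9: 16 live cells, differs from original
Gen 10: 15 live cells, differs from original
Gen 11: 16 live cells, differs from original
Gen 12: 24 live cells, differs from original
No period found within 12 steps.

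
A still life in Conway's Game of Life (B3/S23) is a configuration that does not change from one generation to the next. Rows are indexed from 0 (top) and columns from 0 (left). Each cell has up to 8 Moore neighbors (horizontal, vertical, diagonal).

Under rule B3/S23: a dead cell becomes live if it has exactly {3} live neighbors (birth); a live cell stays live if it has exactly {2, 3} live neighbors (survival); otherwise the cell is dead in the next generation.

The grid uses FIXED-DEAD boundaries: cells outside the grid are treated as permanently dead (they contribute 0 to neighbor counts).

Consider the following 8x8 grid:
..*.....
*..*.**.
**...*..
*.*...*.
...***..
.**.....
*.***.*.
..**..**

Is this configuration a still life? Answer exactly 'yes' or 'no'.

Answer: no

Derivation:
Compute generation 1 and compare to generation 0 (given above):
Generation 1:
........
*.*.***.
*.*.**..
*.**..*.
...***..
.*......
....****
.**.****
Cell (0,2) differs: gen0=1 vs gen1=0 -> NOT a still life.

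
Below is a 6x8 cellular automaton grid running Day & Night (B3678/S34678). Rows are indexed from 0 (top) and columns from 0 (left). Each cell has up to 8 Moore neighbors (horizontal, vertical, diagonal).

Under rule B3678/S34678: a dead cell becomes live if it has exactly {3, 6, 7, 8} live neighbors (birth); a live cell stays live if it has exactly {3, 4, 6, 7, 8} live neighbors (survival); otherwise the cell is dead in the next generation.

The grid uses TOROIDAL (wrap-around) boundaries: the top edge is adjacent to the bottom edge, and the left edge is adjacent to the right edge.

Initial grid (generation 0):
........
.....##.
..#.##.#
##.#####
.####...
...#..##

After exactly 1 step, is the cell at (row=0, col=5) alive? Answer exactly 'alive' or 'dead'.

Simulating step by step:
Generation 0 (given above): 20 live cells
Generation 1: 19 live cells
.....#.#
....###.
.#...###
#####.##
.#......
...##...

Cell (0,5) at generation 1: 1 -> alive

Answer: alive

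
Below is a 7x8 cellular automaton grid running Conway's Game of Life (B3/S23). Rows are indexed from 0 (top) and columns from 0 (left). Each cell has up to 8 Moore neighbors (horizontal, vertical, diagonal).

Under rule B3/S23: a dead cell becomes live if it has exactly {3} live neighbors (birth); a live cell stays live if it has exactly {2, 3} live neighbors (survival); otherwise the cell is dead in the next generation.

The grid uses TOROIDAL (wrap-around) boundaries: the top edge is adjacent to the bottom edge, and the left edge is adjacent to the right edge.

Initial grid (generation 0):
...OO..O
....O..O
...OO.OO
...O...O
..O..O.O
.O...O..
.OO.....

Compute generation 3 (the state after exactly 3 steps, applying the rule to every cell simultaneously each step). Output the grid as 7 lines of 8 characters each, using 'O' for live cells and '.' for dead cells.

Answer: ...OOO..
..O.O...
.OOO....
.OO...O.
....O.O.
........
...O....

Derivation:
Simulating step by step:
Generation 0 (given above): 18 live cells
Generation 1: 28 live cells
O.OOO...
O......O
O..OOOOO
O.OO.O.O
O.O.O...
OO....O.
OOOOO...
Generation 2: 14 live cells
....O...
..O.....
..OO.O..
..O.....
..O.OOO.
....OO..
....OO..
Generation 3: 14 live cells
(generation 3 grid is the final answer)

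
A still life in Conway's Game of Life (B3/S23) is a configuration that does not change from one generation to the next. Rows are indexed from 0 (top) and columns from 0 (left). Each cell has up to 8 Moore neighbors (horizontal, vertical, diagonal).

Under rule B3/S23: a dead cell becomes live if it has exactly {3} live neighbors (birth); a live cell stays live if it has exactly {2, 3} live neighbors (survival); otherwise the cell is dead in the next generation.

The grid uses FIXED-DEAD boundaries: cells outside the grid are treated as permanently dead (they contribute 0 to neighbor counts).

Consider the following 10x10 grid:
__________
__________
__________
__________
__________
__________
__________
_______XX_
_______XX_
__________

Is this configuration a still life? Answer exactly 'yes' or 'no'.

Compute generation 1 and compare to generation 0 (given above):
Generation 1:
__________
__________
__________
__________
__________
__________
__________
_______XX_
_______XX_
__________
The grids are IDENTICAL -> still life.

Answer: yes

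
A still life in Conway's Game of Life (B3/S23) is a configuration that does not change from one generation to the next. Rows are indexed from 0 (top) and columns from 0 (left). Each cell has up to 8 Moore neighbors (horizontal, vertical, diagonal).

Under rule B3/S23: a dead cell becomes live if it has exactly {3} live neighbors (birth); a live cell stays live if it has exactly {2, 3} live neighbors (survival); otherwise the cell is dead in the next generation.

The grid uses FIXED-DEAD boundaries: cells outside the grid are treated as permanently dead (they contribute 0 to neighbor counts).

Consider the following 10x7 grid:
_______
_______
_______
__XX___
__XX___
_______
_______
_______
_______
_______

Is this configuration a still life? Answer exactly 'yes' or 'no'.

Compute generation 1 and compare to generation 0 (given above):
Generation 1:
_______
_______
_______
__XX___
__XX___
_______
_______
_______
_______
_______
The grids are IDENTICAL -> still life.

Answer: yes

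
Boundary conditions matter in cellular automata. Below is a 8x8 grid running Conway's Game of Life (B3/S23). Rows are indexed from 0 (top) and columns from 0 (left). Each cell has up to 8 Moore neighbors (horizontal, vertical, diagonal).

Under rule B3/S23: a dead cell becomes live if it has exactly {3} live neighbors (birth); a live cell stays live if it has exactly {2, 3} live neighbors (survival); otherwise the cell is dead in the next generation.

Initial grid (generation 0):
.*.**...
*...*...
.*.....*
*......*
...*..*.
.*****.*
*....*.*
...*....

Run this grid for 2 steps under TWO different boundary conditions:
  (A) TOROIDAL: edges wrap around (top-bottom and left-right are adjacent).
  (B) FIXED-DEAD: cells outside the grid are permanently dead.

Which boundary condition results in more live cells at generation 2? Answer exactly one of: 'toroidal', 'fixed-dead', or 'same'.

Under TOROIDAL boundary, generation 2:
*.......
*...*...
...*..*.
.**..*..
.*.*.*..
...*.*.*
.......*
*......*
Population = 17

Under FIXED-DEAD boundary, generation 2:
.*..*...
*...*...
*..*....
***..*.*
.*.*.*..
**.*.*.*
.*..*.*.
........
Population = 22

Comparison: toroidal=17, fixed-dead=22 -> fixed-dead

Answer: fixed-dead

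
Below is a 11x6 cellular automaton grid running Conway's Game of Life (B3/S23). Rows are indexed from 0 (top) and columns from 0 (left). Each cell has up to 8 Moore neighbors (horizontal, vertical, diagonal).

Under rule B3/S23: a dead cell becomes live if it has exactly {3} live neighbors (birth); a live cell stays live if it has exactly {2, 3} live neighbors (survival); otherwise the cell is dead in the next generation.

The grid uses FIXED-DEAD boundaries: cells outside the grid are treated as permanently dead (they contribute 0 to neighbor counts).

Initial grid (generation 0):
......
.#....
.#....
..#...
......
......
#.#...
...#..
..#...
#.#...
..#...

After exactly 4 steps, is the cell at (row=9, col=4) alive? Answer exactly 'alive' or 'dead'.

Answer: alive

Derivation:
Simulating step by step:
Generation 0 (given above): 10 live cells
Generation 1: 11 live cells
......
......
.##...
......
......
......
......
.###..
.###..
..##..
.#....
Generation 2: 6 live cells
......
......
......
......
......
......
..#...
.#.#..
....#.
...#..
..#...
Generation 3: 7 live cells
......
......
......
......
......
......
..#...
..##..
..###.
...#..
......
Generation 4: 8 live cells
......
......
......
......
......
......
..##..
.#..#.
....#.
..###.
......

Cell (9,4) at generation 4: 1 -> alive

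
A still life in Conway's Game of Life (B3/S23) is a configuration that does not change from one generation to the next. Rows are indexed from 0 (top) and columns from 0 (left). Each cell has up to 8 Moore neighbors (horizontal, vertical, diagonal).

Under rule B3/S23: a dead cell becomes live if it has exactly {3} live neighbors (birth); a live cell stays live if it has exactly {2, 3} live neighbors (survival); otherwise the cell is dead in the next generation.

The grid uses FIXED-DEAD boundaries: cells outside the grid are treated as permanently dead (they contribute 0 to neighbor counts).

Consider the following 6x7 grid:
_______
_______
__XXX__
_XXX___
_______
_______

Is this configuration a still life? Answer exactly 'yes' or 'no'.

Answer: no

Derivation:
Compute generation 1 and compare to generation 0 (given above):
Generation 1:
_______
___X___
_X__X__
_X__X__
__X____
_______
Cell (1,3) differs: gen0=0 vs gen1=1 -> NOT a still life.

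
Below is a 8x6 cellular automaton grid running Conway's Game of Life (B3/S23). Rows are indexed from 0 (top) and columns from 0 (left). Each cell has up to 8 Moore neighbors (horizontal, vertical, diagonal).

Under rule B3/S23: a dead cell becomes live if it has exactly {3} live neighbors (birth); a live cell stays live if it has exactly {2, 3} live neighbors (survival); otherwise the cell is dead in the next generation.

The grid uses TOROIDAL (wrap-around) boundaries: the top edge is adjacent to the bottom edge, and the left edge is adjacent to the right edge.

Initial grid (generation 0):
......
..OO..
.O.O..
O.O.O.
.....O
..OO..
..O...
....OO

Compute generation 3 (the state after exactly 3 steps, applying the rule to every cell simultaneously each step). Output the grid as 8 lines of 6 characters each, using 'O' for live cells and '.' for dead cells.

Answer: ..O.O.
..O...
......
......
......
......
......
..O.O.

Derivation:
Simulating step by step:
Generation 0 (given above): 13 live cells
Generation 1: 20 live cells
...OO.
..OO..
.O..O.
OOOOOO
.OO.OO
..OO..
..O.O.
......
Generation 2: 7 live cells
..OOO.
..O...
......
......
......
.....O
..O...
....O.
Generation 3: 5 live cells
(generation 3 grid is the final answer)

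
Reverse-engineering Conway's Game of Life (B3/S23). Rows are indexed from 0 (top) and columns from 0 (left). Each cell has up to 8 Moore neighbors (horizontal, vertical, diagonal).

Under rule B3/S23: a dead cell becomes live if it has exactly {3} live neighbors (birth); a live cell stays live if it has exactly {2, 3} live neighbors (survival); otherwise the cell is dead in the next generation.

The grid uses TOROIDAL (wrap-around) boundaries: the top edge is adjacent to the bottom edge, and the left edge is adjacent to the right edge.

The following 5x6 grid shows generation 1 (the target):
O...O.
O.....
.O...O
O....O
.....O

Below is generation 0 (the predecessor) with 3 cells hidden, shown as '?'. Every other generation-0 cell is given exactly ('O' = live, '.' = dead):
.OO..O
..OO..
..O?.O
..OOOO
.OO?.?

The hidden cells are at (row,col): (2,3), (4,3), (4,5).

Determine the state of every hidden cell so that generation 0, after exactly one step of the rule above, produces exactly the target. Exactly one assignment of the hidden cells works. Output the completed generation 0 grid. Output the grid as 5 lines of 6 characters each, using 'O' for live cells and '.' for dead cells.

Hidden generation-0 cells (in order): (2,3), (4,3), (4,5).
A hidden cell only influences target cells in its own 3x3 neighborhood. Try each of the 2^3 = 8 assignments, step the completed generation 0 forward once under B3/S23, and compare with the target:
  (2,3)=. (4,3)=. (4,5)=. -> step gives (0,4)='.' but target has 'O' -> reject
  (2,3)=. (4,3)=. (4,5)=O -> step gives (0,0)='.' but target has 'O' -> reject
  (2,3)=. (4,3)=O (4,5)=. -> step gives (1,3)='O' but target has '.' -> reject
  (2,3)=. (4,3)=O (4,5)=O -> step gives (0,0)='.' but target has 'O' -> reject
  (2,3)=O (4,3)=. (4,5)=. -> step gives (0,4)='.' but target has 'O' -> reject
  (2,3)=O (4,3)=. (4,5)=O -> step gives (0,0)='.' but target has 'O' -> reject
  (2,3)=O (4,3)=O (4,5)=. -> step reproduces the target at every cell -> ACCEPT
  (2,3)=O (4,3)=O (4,5)=O -> step gives (0,0)='.' but target has 'O' -> reject
Unique solution: (2,3)=live, (4,3)=live, (4,5)=dead.
Check: live-neighbor counts of every cell in the completed generation 0:
346530
345442
235662
346652
446553
Applying B3/S23 to generation 0 with these counts gives:
O...O.
O.....
.O...O
O....O
.....O
which matches the target exactly.

Answer: .OO..O
..OO..
..OO.O
..OOOO
.OOO..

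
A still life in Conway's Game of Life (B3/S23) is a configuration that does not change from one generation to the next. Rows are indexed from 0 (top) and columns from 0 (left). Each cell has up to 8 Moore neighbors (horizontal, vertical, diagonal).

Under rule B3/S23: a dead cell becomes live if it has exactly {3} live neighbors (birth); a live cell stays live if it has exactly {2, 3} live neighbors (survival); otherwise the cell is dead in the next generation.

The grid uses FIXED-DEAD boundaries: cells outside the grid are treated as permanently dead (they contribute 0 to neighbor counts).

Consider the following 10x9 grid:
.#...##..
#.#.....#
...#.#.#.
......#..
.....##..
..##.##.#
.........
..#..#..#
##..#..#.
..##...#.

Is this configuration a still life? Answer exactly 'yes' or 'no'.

Answer: no

Derivation:
Compute generation 1 and compare to generation 0 (given above):
Generation 1:
.#.......
.##.##.#.
......##.
....#..#.
....#....
....####.
..######.
.#.......
.#..#.###
.###.....
Cell (0,5) differs: gen0=1 vs gen1=0 -> NOT a still life.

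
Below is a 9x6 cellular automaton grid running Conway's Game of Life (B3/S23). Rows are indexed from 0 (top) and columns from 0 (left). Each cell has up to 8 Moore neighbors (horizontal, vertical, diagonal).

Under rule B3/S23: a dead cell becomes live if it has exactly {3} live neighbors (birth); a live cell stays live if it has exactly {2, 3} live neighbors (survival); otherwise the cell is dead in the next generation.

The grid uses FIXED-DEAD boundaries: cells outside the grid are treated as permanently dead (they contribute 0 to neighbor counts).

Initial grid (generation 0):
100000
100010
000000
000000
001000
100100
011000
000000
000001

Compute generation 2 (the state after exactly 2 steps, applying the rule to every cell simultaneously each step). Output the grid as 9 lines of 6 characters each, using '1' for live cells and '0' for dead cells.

Simulating step by step:
Generation 0 (given above): 9 live cells
Generation 1: 3 live cells
000000
000000
000000
000000
000000
000100
011000
000000
000000
Generation 2: 2 live cells
(generation 2 grid is the final answer)

Answer: 000000
000000
000000
000000
000000
001000
001000
000000
000000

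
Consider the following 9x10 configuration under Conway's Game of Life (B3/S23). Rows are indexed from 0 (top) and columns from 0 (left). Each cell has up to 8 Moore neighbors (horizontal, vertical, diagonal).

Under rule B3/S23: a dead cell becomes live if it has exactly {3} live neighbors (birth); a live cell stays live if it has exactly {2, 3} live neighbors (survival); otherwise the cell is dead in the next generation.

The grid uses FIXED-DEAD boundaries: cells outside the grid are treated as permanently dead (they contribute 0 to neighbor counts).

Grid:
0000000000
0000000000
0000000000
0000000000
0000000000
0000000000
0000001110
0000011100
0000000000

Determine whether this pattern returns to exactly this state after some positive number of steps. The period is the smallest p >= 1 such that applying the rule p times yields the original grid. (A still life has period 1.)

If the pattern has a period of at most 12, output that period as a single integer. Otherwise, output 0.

Answer: 2

Derivation:
Simulating and comparing each generation to the original:
Gen 0 (original, given above): 6 live cells
Gen 1: 6 live cells, differs from original
Gen 2: 6 live cells, MATCHES original -> period = 2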